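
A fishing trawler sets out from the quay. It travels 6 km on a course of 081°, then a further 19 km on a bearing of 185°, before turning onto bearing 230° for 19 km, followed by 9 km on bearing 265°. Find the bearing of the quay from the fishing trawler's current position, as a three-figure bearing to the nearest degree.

032°

Leg 1 (081°, 6 km): east 6 sin 81° = 5.93, north 6 cos 81° = 0.94
Leg 2 (185°, 19 km): east 19 sin 185° = -1.66, north 19 cos 185° = -18.93
Leg 3 (230°, 19 km): east 19 sin 230° = -14.55, north 19 cos 230° = -12.21
Leg 4 (265°, 9 km): east 9 sin 265° = -8.97, north 9 cos 265° = -0.78
Net displacement: -19.25 east, -30.99 north. Direction back to start is (19.25, 30.99): bearing = atan2(19.25, 30.99) mod 360° = 31.85° ≈ 032°.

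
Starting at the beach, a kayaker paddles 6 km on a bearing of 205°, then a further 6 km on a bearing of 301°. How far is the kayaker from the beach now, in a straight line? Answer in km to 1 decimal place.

Leg 1 (205°, 6 km): east 6 sin 205° = -2.54, north 6 cos 205° = -5.44
Leg 2 (301°, 6 km): east 6 sin 301° = -5.14, north 6 cos 301° = 3.09
Net: -7.68 east, -2.35 north. Distance = √((-7.68)² + (-2.35)²) = 8.030 km.

8.0 km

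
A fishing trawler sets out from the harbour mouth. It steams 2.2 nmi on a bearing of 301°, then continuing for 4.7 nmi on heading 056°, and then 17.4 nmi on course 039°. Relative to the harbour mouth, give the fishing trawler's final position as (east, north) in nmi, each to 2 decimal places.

Leg 1 (301°, 2.2 nmi): east 2.2 sin 301° = -1.89, north 2.2 cos 301° = 1.13
Leg 2 (056°, 4.7 nmi): east 4.7 sin 56° = 3.90, north 4.7 cos 56° = 2.63
Leg 3 (039°, 17.4 nmi): east 17.4 sin 39° = 10.95, north 17.4 cos 39° = 13.52
Summing: 12.96 nmi east, 17.28 nmi north → (12.96, 17.28).

(12.96, 17.28)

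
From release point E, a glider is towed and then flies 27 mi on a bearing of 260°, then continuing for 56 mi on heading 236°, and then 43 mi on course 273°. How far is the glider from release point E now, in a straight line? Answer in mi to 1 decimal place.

Leg 1 (260°, 27 mi): east 27 sin 260° = -26.59, north 27 cos 260° = -4.69
Leg 2 (236°, 56 mi): east 56 sin 236° = -46.43, north 56 cos 236° = -31.31
Leg 3 (273°, 43 mi): east 43 sin 273° = -42.94, north 43 cos 273° = 2.25
Net: -115.96 east, -33.75 north. Distance = √((-115.96)² + (-33.75)²) = 120.770 mi.

120.8 mi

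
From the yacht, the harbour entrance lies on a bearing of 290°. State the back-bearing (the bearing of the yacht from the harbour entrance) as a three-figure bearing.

110°

Back-bearing = 290° − 180° = 110°.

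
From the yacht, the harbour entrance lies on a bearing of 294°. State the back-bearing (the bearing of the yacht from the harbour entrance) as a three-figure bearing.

Back-bearing = 294° − 180° = 114°.

114°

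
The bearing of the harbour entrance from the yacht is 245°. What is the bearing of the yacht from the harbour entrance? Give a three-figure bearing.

065°

Back-bearing = 245° − 180° = 065°.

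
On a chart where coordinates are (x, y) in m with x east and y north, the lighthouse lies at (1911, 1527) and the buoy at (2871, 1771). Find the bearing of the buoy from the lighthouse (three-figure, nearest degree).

Δeast = 2871 − 1911 = 960.00; Δnorth = 1771 − 1527 = 244.00.
Bearing = atan2(Δeast, Δnorth) mod 360° = 75.74° ≈ 076°.

076°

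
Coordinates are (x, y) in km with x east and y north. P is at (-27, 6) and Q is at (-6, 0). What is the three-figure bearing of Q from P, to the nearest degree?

106°

Δeast = -6 − -27 = 21.00; Δnorth = 0 − 6 = -6.00.
Bearing = atan2(Δeast, Δnorth) mod 360° = 105.95° ≈ 106°.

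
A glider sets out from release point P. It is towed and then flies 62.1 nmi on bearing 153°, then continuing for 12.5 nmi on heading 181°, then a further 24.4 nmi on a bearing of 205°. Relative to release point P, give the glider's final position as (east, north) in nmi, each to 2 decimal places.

Leg 1 (153°, 62.1 nmi): east 62.1 sin 153° = 28.19, north 62.1 cos 153° = -55.33
Leg 2 (181°, 12.5 nmi): east 12.5 sin 181° = -0.22, north 12.5 cos 181° = -12.50
Leg 3 (205°, 24.4 nmi): east 24.4 sin 205° = -10.31, north 24.4 cos 205° = -22.11
Summing: 17.66 nmi east, -89.94 nmi north → (17.66, -89.94).

(17.66, -89.94)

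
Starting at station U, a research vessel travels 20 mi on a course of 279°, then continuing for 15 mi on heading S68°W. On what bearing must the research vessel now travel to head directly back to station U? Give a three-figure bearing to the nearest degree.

086°

Leg 1 (279°, 20 mi): east 20 sin 279° = -19.75, north 20 cos 279° = 3.13
Leg 2 (S68°W, 15 mi): east 15 sin 248° = -13.91, north 15 cos 248° = -5.62
Net displacement: -33.66 east, -2.49 north. Direction back to start is (33.66, 2.49): bearing = atan2(33.66, 2.49) mod 360° = 85.77° ≈ 086°.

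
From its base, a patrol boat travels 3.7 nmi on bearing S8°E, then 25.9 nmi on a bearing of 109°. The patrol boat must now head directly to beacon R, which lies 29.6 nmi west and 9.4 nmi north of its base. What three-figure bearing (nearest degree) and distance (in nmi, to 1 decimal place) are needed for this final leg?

291°, 58.7 nmi

Leg 1 (S8°E, 3.7 nmi): east 3.7 sin 172° = 0.51, north 3.7 cos 172° = -3.66
Leg 2 (109°, 25.9 nmi): east 25.9 sin 109° = 24.49, north 25.9 cos 109° = -8.43
Current position: (25.00, -12.10). Target: (-29.6, 9.4). Remaining: Δeast = -54.60, Δnorth = 21.50.
Bearing = atan2(-54.60, 21.50) mod 360° = 291.49°; distance = √((-54.60)² + (21.50)²) = 58.683 nmi.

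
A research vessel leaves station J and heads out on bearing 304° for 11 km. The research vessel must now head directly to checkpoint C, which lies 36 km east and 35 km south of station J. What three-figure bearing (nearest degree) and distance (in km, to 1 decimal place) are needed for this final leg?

132°, 61.1 km

Leg 1 (304°, 11 km): east 11 sin 304° = -9.12, north 11 cos 304° = 6.15
Current position: (-9.12, 6.15). Target: (36, -35). Remaining: Δeast = 45.12, Δnorth = -41.15.
Bearing = atan2(45.12, -41.15) mod 360° = 132.37°; distance = √((45.12)² + (-41.15)²) = 61.067 km.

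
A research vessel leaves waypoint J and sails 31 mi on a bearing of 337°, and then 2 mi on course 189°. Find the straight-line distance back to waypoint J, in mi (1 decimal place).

29.3 mi

Leg 1 (337°, 31 mi): east 31 sin 337° = -12.11, north 31 cos 337° = 28.54
Leg 2 (189°, 2 mi): east 2 sin 189° = -0.31, north 2 cos 189° = -1.98
Net: -12.43 east, 26.56 north. Distance = √((-12.43)² + (26.56)²) = 29.323 mi.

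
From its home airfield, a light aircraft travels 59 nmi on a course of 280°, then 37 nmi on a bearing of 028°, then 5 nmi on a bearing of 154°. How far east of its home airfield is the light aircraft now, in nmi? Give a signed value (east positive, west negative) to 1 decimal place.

Leg 1 (280°, 59 nmi): east 59 sin 280° = -58.10, north 59 cos 280° = 10.25
Leg 2 (028°, 37 nmi): east 37 sin 28° = 17.37, north 37 cos 28° = 32.67
Leg 3 (154°, 5 nmi): east 5 sin 154° = 2.19, north 5 cos 154° = -4.49
Net east component: -38.54 nmi.

-38.5 nmi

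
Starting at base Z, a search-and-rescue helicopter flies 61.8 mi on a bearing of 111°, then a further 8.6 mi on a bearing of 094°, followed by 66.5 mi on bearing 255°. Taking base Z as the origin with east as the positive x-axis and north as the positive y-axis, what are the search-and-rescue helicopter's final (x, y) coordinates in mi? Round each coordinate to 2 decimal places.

Leg 1 (111°, 61.8 mi): east 61.8 sin 111° = 57.70, north 61.8 cos 111° = -22.15
Leg 2 (094°, 8.6 mi): east 8.6 sin 94° = 8.58, north 8.6 cos 94° = -0.60
Leg 3 (255°, 66.5 mi): east 66.5 sin 255° = -64.23, north 66.5 cos 255° = -17.21
Summing: 2.04 mi east, -39.96 mi north → (2.04, -39.96).

(2.04, -39.96)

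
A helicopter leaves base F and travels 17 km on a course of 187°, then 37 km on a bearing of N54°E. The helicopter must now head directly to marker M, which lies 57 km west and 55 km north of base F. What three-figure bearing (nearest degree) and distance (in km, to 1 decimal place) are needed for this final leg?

Leg 1 (187°, 17 km): east 17 sin 187° = -2.07, north 17 cos 187° = -16.87
Leg 2 (N54°E, 37 km): east 37 sin 54° = 29.93, north 37 cos 54° = 21.75
Current position: (27.86, 4.87). Target: (-57, 55). Remaining: Δeast = -84.86, Δnorth = 50.13.
Bearing = atan2(-84.86, 50.13) mod 360° = 300.57°; distance = √((-84.86)² + (50.13)²) = 98.560 km.

301°, 98.6 km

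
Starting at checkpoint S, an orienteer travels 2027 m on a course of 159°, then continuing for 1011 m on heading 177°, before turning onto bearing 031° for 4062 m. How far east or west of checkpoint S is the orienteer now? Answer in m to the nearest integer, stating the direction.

Leg 1 (159°, 2027 m): east 2027 sin 159° = 726.41, north 2027 cos 159° = -1892.37
Leg 2 (177°, 1011 m): east 1011 sin 177° = 52.91, north 1011 cos 177° = -1009.61
Leg 3 (031°, 4062 m): east 4062 sin 31° = 2092.08, north 4062 cos 31° = 3481.81
Net east component: 2871.41 m.

2871 m east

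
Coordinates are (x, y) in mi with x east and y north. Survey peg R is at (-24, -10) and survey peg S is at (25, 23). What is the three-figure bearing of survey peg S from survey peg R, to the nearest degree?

056°

Δeast = 25 − -24 = 49.00; Δnorth = 23 − -10 = 33.00.
Bearing = atan2(Δeast, Δnorth) mod 360° = 56.04° ≈ 056°.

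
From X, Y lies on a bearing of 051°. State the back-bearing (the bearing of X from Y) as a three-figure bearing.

231°

Back-bearing = 051° + 180° = 231°.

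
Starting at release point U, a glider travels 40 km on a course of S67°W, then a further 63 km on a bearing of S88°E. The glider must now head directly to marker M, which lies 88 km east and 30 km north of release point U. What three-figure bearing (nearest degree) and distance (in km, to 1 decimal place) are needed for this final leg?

Leg 1 (S67°W, 40 km): east 40 sin 247° = -36.82, north 40 cos 247° = -15.63
Leg 2 (S88°E, 63 km): east 63 sin 92° = 62.96, north 63 cos 92° = -2.20
Current position: (26.14, -17.83). Target: (88, 30). Remaining: Δeast = 61.86, Δnorth = 47.83.
Bearing = atan2(61.86, 47.83) mod 360° = 52.29°; distance = √((61.86)² + (47.83)²) = 78.192 km.

052°, 78.2 km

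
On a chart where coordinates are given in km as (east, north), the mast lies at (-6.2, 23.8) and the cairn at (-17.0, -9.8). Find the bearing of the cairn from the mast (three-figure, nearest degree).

Δeast = -17.0 − -6.2 = -10.80; Δnorth = -9.8 − 23.8 = -33.60.
Bearing = atan2(Δeast, Δnorth) mod 360° = 197.82° ≈ 198°.

198°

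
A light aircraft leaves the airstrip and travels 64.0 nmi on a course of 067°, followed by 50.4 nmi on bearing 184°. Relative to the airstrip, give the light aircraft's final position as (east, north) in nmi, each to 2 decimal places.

Leg 1 (067°, 64.0 nmi): east 64.0 sin 67° = 58.91, north 64.0 cos 67° = 25.01
Leg 2 (184°, 50.4 nmi): east 50.4 sin 184° = -3.52, north 50.4 cos 184° = -50.28
Summing: 55.40 nmi east, -25.27 nmi north → (55.40, -25.27).

(55.40, -25.27)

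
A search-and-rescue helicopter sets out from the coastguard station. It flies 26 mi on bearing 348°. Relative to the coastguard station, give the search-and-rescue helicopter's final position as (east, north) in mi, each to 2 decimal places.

(-5.41, 25.43)

Leg 1 (348°, 26 mi): east 26 sin 348° = -5.41, north 26 cos 348° = 25.43
Summing: -5.41 mi east, 25.43 mi north → (-5.41, 25.43).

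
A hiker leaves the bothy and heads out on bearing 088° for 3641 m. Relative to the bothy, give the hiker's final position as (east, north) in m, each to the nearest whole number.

(3639, 127)

Leg 1 (088°, 3641 m): east 3641 sin 88° = 3638.78, north 3641 cos 88° = 127.07
Summing: 3638.78 m east, 127.07 m north → (3639, 127).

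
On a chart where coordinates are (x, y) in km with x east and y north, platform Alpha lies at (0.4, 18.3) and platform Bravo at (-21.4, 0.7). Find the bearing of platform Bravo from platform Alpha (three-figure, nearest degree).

Δeast = -21.4 − 0.4 = -21.80; Δnorth = 0.7 − 18.3 = -17.60.
Bearing = atan2(Δeast, Δnorth) mod 360° = 231.08° ≈ 231°.

231°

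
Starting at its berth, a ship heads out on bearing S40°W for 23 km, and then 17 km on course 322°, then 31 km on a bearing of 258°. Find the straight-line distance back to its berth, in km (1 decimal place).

Leg 1 (S40°W, 23 km): east 23 sin 220° = -14.78, north 23 cos 220° = -17.62
Leg 2 (322°, 17 km): east 17 sin 322° = -10.47, north 17 cos 322° = 13.40
Leg 3 (258°, 31 km): east 31 sin 258° = -30.32, north 31 cos 258° = -6.45
Net: -55.57 east, -10.67 north. Distance = √((-55.57)² + (-10.67)²) = 56.588 km.

56.6 km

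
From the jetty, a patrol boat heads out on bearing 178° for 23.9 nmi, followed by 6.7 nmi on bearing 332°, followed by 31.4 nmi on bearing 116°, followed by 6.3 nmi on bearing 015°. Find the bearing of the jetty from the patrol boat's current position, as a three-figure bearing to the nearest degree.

313°

Leg 1 (178°, 23.9 nmi): east 23.9 sin 178° = 0.83, north 23.9 cos 178° = -23.89
Leg 2 (332°, 6.7 nmi): east 6.7 sin 332° = -3.15, north 6.7 cos 332° = 5.92
Leg 3 (116°, 31.4 nmi): east 31.4 sin 116° = 28.22, north 31.4 cos 116° = -13.76
Leg 4 (015°, 6.3 nmi): east 6.3 sin 15° = 1.63, north 6.3 cos 15° = 6.09
Net displacement: 27.54 east, -25.65 north. Direction back to start is (-27.54, 25.65): bearing = atan2(-27.54, 25.65) mod 360° = 312.96° ≈ 313°.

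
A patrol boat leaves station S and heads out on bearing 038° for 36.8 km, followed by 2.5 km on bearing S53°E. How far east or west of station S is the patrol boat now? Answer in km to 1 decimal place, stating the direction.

24.7 km east

Leg 1 (038°, 36.8 km): east 36.8 sin 38° = 22.66, north 36.8 cos 38° = 29.00
Leg 2 (S53°E, 2.5 km): east 2.5 sin 127° = 2.00, north 2.5 cos 127° = -1.50
Net east component: 24.65 km.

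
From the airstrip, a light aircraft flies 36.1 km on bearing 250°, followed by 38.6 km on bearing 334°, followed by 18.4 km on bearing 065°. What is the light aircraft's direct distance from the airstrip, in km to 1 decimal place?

45.6 km

Leg 1 (250°, 36.1 km): east 36.1 sin 250° = -33.92, north 36.1 cos 250° = -12.35
Leg 2 (334°, 38.6 km): east 38.6 sin 334° = -16.92, north 38.6 cos 334° = 34.69
Leg 3 (065°, 18.4 km): east 18.4 sin 65° = 16.68, north 18.4 cos 65° = 7.78
Net: -34.17 east, 30.12 north. Distance = √((-34.17)² + (30.12)²) = 45.550 km.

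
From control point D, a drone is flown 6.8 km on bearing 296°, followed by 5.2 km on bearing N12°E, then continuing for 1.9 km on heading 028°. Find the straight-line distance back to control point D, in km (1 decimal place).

10.6 km

Leg 1 (296°, 6.8 km): east 6.8 sin 296° = -6.11, north 6.8 cos 296° = 2.98
Leg 2 (N12°E, 5.2 km): east 5.2 sin 12° = 1.08, north 5.2 cos 12° = 5.09
Leg 3 (028°, 1.9 km): east 1.9 sin 28° = 0.89, north 1.9 cos 28° = 1.68
Net: -4.14 east, 9.74 north. Distance = √((-4.14)² + (9.74)²) = 10.587 km.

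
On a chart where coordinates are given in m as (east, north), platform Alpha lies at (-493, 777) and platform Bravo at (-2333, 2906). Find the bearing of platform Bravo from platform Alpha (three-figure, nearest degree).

319°

Δeast = -2333 − -493 = -1840.00; Δnorth = 2906 − 777 = 2129.00.
Bearing = atan2(Δeast, Δnorth) mod 360° = 319.16° ≈ 319°.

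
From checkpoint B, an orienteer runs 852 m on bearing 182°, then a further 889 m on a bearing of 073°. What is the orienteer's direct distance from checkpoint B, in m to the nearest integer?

1011 m

Leg 1 (182°, 852 m): east 852 sin 182° = -29.73, north 852 cos 182° = -851.48
Leg 2 (073°, 889 m): east 889 sin 73° = 850.15, north 889 cos 73° = 259.92
Net: 820.42 east, -591.56 north. Distance = √((820.42)² + (-591.56)²) = 1011.452 m.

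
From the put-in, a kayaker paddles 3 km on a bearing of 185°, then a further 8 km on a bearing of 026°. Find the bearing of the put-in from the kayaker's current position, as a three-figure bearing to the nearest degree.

218°

Leg 1 (185°, 3 km): east 3 sin 185° = -0.26, north 3 cos 185° = -2.99
Leg 2 (026°, 8 km): east 8 sin 26° = 3.51, north 8 cos 26° = 7.19
Net displacement: 3.25 east, 4.20 north. Direction back to start is (-3.25, -4.20): bearing = atan2(-3.25, -4.20) mod 360° = 217.68° ≈ 218°.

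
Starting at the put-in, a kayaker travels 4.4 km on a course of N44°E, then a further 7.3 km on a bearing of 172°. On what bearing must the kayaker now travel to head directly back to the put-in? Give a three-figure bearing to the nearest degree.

Leg 1 (N44°E, 4.4 km): east 4.4 sin 44° = 3.06, north 4.4 cos 44° = 3.17
Leg 2 (172°, 7.3 km): east 7.3 sin 172° = 1.02, north 7.3 cos 172° = -7.23
Net displacement: 4.07 east, -4.06 north. Direction back to start is (-4.07, 4.06): bearing = atan2(-4.07, 4.06) mod 360° = 314.94° ≈ 315°.

315°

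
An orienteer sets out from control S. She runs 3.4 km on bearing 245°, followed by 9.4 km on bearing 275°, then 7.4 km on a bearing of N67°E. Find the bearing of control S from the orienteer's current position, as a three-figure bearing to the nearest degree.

112°

Leg 1 (245°, 3.4 km): east 3.4 sin 245° = -3.08, north 3.4 cos 245° = -1.44
Leg 2 (275°, 9.4 km): east 9.4 sin 275° = -9.36, north 9.4 cos 275° = 0.82
Leg 3 (N67°E, 7.4 km): east 7.4 sin 67° = 6.81, north 7.4 cos 67° = 2.89
Net displacement: -5.63 east, 2.27 north. Direction back to start is (5.63, -2.27): bearing = atan2(5.63, -2.27) mod 360° = 111.98° ≈ 112°.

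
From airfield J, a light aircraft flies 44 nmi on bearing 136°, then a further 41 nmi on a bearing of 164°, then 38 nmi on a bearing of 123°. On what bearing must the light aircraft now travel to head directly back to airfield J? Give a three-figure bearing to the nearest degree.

Leg 1 (136°, 44 nmi): east 44 sin 136° = 30.56, north 44 cos 136° = -31.65
Leg 2 (164°, 41 nmi): east 41 sin 164° = 11.30, north 41 cos 164° = -39.41
Leg 3 (123°, 38 nmi): east 38 sin 123° = 31.87, north 38 cos 123° = -20.70
Net displacement: 73.74 east, -91.76 north. Direction back to start is (-73.74, 91.76): bearing = atan2(-73.74, 91.76) mod 360° = 321.22° ≈ 321°.

321°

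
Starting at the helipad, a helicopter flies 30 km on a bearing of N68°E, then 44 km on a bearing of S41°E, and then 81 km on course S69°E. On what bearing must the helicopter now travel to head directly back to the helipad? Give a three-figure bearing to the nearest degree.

Leg 1 (N68°E, 30 km): east 30 sin 68° = 27.82, north 30 cos 68° = 11.24
Leg 2 (S41°E, 44 km): east 44 sin 139° = 28.87, north 44 cos 139° = -33.21
Leg 3 (S69°E, 81 km): east 81 sin 111° = 75.62, north 81 cos 111° = -29.03
Net displacement: 132.30 east, -51.00 north. Direction back to start is (-132.30, 51.00): bearing = atan2(-132.30, 51.00) mod 360° = 291.08° ≈ 291°.

291°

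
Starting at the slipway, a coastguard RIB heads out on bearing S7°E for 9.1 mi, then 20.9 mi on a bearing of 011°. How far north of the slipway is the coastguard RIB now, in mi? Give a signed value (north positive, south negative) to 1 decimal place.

Leg 1 (S7°E, 9.1 mi): east 9.1 sin 173° = 1.11, north 9.1 cos 173° = -9.03
Leg 2 (011°, 20.9 mi): east 20.9 sin 11° = 3.99, north 20.9 cos 11° = 20.52
Net north component: 11.48 mi.

11.5 mi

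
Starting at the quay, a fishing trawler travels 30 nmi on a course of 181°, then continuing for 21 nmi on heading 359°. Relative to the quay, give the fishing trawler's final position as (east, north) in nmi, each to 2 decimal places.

(-0.89, -9.00)

Leg 1 (181°, 30 nmi): east 30 sin 181° = -0.52, north 30 cos 181° = -30.00
Leg 2 (359°, 21 nmi): east 21 sin 359° = -0.37, north 21 cos 359° = 21.00
Summing: -0.89 nmi east, -9.00 nmi north → (-0.89, -9.00).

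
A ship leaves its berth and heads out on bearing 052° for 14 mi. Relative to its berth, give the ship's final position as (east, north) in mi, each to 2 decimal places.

Leg 1 (052°, 14 mi): east 14 sin 52° = 11.03, north 14 cos 52° = 8.62
Summing: 11.03 mi east, 8.62 mi north → (11.03, 8.62).

(11.03, 8.62)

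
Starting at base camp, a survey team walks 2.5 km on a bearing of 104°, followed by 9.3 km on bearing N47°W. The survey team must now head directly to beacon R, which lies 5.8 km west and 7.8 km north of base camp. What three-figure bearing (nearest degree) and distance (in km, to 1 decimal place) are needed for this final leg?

Leg 1 (104°, 2.5 km): east 2.5 sin 104° = 2.43, north 2.5 cos 104° = -0.60
Leg 2 (N47°W, 9.3 km): east 9.3 sin 313° = -6.80, north 9.3 cos 313° = 6.34
Current position: (-4.38, 5.74). Target: (-5.8, 7.8). Remaining: Δeast = -1.42, Δnorth = 2.06.
Bearing = atan2(-1.42, 2.06) mod 360° = 325.37°; distance = √((-1.42)² + (2.06)²) = 2.506 km.

325°, 2.5 km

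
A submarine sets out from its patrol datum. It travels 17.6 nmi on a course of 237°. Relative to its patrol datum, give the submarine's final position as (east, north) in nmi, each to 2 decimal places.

Leg 1 (237°, 17.6 nmi): east 17.6 sin 237° = -14.76, north 17.6 cos 237° = -9.59
Summing: -14.76 nmi east, -9.59 nmi north → (-14.76, -9.59).

(-14.76, -9.59)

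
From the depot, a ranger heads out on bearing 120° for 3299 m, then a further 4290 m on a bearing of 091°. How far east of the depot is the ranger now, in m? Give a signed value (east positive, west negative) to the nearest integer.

7146 m

Leg 1 (120°, 3299 m): east 3299 sin 120° = 2857.02, north 3299 cos 120° = -1649.50
Leg 2 (091°, 4290 m): east 4290 sin 91° = 4289.35, north 4290 cos 91° = -74.87
Net east component: 7146.36 m.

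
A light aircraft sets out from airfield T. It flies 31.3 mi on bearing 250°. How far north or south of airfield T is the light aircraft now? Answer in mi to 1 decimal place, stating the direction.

10.7 mi south

Leg 1 (250°, 31.3 mi): east 31.3 sin 250° = -29.41, north 31.3 cos 250° = -10.71
Net north component: -10.71 mi.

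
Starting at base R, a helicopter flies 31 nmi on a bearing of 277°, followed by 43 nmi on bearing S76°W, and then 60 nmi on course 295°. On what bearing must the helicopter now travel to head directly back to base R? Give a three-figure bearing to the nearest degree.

Leg 1 (277°, 31 nmi): east 31 sin 277° = -30.77, north 31 cos 277° = 3.78
Leg 2 (S76°W, 43 nmi): east 43 sin 256° = -41.72, north 43 cos 256° = -10.40
Leg 3 (295°, 60 nmi): east 60 sin 295° = -54.38, north 60 cos 295° = 25.36
Net displacement: -126.87 east, 18.73 north. Direction back to start is (126.87, -18.73): bearing = atan2(126.87, -18.73) mod 360° = 98.40° ≈ 098°.

098°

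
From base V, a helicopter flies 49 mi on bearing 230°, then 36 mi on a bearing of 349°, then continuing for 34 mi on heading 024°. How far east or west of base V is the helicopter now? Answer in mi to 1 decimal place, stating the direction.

Leg 1 (230°, 49 mi): east 49 sin 230° = -37.54, north 49 cos 230° = -31.50
Leg 2 (349°, 36 mi): east 36 sin 349° = -6.87, north 36 cos 349° = 35.34
Leg 3 (024°, 34 mi): east 34 sin 24° = 13.83, north 34 cos 24° = 31.06
Net east component: -30.58 mi.

30.6 mi west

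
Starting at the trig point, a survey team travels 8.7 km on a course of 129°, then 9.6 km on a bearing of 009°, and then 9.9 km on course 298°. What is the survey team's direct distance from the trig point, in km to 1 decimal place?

Leg 1 (129°, 8.7 km): east 8.7 sin 129° = 6.76, north 8.7 cos 129° = -5.48
Leg 2 (009°, 9.6 km): east 9.6 sin 9° = 1.50, north 9.6 cos 9° = 9.48
Leg 3 (298°, 9.9 km): east 9.9 sin 298° = -8.74, north 9.9 cos 298° = 4.65
Net: -0.48 east, 8.65 north. Distance = √((-0.48)² + (8.65)²) = 8.668 km.

8.7 km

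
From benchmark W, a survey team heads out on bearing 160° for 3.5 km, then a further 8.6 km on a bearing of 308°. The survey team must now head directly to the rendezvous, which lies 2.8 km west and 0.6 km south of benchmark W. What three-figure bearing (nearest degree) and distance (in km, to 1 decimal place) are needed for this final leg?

133°, 3.8 km

Leg 1 (160°, 3.5 km): east 3.5 sin 160° = 1.20, north 3.5 cos 160° = -3.29
Leg 2 (308°, 8.6 km): east 8.6 sin 308° = -6.78, north 8.6 cos 308° = 5.29
Current position: (-5.58, 2.01). Target: (-2.8, -0.6). Remaining: Δeast = 2.78, Δnorth = -2.61.
Bearing = atan2(2.78, -2.61) mod 360° = 133.15°; distance = √((2.78)² + (-2.61)²) = 3.810 km.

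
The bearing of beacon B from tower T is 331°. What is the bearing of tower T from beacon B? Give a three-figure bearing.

151°

Back-bearing = 331° − 180° = 151°.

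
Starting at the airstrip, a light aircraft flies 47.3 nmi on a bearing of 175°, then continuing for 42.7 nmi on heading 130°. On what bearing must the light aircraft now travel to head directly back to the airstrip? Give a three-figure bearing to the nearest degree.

334°

Leg 1 (175°, 47.3 nmi): east 47.3 sin 175° = 4.12, north 47.3 cos 175° = -47.12
Leg 2 (130°, 42.7 nmi): east 42.7 sin 130° = 32.71, north 42.7 cos 130° = -27.45
Net displacement: 36.83 east, -74.57 north. Direction back to start is (-36.83, 74.57): bearing = atan2(-36.83, 74.57) mod 360° = 333.71° ≈ 334°.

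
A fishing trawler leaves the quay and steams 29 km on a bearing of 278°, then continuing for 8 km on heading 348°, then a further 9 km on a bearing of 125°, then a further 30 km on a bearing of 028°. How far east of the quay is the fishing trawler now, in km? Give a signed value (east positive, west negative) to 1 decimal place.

-8.9 km

Leg 1 (278°, 29 km): east 29 sin 278° = -28.72, north 29 cos 278° = 4.04
Leg 2 (348°, 8 km): east 8 sin 348° = -1.66, north 8 cos 348° = 7.83
Leg 3 (125°, 9 km): east 9 sin 125° = 7.37, north 9 cos 125° = -5.16
Leg 4 (028°, 30 km): east 30 sin 28° = 14.08, north 30 cos 28° = 26.49
Net east component: -8.92 km.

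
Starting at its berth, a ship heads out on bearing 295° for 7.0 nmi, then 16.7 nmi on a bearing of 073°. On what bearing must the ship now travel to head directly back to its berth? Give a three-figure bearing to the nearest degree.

231°

Leg 1 (295°, 7.0 nmi): east 7.0 sin 295° = -6.34, north 7.0 cos 295° = 2.96
Leg 2 (073°, 16.7 nmi): east 16.7 sin 73° = 15.97, north 16.7 cos 73° = 4.88
Net displacement: 9.63 east, 7.84 north. Direction back to start is (-9.63, -7.84): bearing = atan2(-9.63, -7.84) mod 360° = 230.84° ≈ 231°.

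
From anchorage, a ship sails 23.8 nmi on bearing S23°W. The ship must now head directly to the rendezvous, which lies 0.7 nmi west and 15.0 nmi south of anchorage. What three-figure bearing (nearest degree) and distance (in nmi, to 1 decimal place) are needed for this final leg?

051°, 11.0 nmi

Leg 1 (S23°W, 23.8 nmi): east 23.8 sin 203° = -9.30, north 23.8 cos 203° = -21.91
Current position: (-9.30, -21.91). Target: (-0.7, -15.0). Remaining: Δeast = 8.60, Δnorth = 6.91.
Bearing = atan2(8.60, 6.91) mod 360° = 51.22°; distance = √((8.60)² + (6.91)²) = 11.030 nmi.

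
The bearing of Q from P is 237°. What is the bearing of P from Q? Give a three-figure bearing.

Back-bearing = 237° − 180° = 057°.

057°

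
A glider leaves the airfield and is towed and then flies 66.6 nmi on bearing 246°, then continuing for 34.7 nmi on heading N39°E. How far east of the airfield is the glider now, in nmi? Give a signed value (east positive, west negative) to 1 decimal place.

Leg 1 (246°, 66.6 nmi): east 66.6 sin 246° = -60.84, north 66.6 cos 246° = -27.09
Leg 2 (N39°E, 34.7 nmi): east 34.7 sin 39° = 21.84, north 34.7 cos 39° = 26.97
Net east component: -39.00 nmi.

-39.0 nmi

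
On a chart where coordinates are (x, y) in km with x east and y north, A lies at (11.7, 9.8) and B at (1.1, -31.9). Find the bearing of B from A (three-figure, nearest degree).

194°

Δeast = 1.1 − 11.7 = -10.60; Δnorth = -31.9 − 9.8 = -41.70.
Bearing = atan2(Δeast, Δnorth) mod 360° = 194.26° ≈ 194°.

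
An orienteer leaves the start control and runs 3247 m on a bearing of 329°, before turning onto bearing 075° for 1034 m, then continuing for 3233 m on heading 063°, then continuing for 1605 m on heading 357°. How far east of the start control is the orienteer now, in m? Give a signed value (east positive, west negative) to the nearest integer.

Leg 1 (329°, 3247 m): east 3247 sin 329° = -1672.33, north 3247 cos 329° = 2783.22
Leg 2 (075°, 1034 m): east 1034 sin 75° = 998.77, north 1034 cos 75° = 267.62
Leg 3 (063°, 3233 m): east 3233 sin 63° = 2880.62, north 3233 cos 63° = 1467.75
Leg 4 (357°, 1605 m): east 1605 sin 357° = -84.00, north 1605 cos 357° = 1602.80
Net east component: 2123.06 m.

2123 m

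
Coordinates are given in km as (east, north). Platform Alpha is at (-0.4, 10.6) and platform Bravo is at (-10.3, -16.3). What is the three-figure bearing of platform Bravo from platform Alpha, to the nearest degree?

200°

Δeast = -10.3 − -0.4 = -9.90; Δnorth = -16.3 − 10.6 = -26.90.
Bearing = atan2(Δeast, Δnorth) mod 360° = 200.21° ≈ 200°.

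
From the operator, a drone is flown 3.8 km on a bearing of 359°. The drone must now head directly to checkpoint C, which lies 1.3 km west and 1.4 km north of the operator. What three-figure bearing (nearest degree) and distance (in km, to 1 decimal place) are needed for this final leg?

207°, 2.7 km

Leg 1 (359°, 3.8 km): east 3.8 sin 359° = -0.07, north 3.8 cos 359° = 3.80
Current position: (-0.07, 3.80). Target: (-1.3, 1.4). Remaining: Δeast = -1.23, Δnorth = -2.40.
Bearing = atan2(-1.23, -2.40) mod 360° = 207.21°; distance = √((-1.23)² + (-2.40)²) = 2.698 km.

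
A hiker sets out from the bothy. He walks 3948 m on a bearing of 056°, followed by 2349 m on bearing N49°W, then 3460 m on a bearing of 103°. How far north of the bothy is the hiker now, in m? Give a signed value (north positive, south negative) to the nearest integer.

2970 m

Leg 1 (056°, 3948 m): east 3948 sin 56° = 3273.04, north 3948 cos 56° = 2207.69
Leg 2 (N49°W, 2349 m): east 2349 sin 311° = -1772.81, north 2349 cos 311° = 1541.08
Leg 3 (103°, 3460 m): east 3460 sin 103° = 3371.32, north 3460 cos 103° = -778.33
Net north component: 2970.45 m.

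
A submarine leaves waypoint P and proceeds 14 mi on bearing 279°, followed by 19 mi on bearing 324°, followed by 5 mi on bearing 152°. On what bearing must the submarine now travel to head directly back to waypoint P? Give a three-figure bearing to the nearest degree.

Leg 1 (279°, 14 mi): east 14 sin 279° = -13.83, north 14 cos 279° = 2.19
Leg 2 (324°, 19 mi): east 19 sin 324° = -11.17, north 19 cos 324° = 15.37
Leg 3 (152°, 5 mi): east 5 sin 152° = 2.35, north 5 cos 152° = -4.41
Net displacement: -22.65 east, 13.15 north. Direction back to start is (22.65, -13.15): bearing = atan2(22.65, -13.15) mod 360° = 120.13° ≈ 120°.

120°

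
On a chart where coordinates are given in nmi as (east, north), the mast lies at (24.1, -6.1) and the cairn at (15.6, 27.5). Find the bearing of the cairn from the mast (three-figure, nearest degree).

Δeast = 15.6 − 24.1 = -8.50; Δnorth = 27.5 − -6.1 = 33.60.
Bearing = atan2(Δeast, Δnorth) mod 360° = 345.80° ≈ 346°.

346°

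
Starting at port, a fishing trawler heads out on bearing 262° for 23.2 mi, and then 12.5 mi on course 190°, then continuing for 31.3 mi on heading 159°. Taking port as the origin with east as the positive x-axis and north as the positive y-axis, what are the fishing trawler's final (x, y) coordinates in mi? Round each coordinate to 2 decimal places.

(-13.93, -44.76)

Leg 1 (262°, 23.2 mi): east 23.2 sin 262° = -22.97, north 23.2 cos 262° = -3.23
Leg 2 (190°, 12.5 mi): east 12.5 sin 190° = -2.17, north 12.5 cos 190° = -12.31
Leg 3 (159°, 31.3 mi): east 31.3 sin 159° = 11.22, north 31.3 cos 159° = -29.22
Summing: -13.93 mi east, -44.76 mi north → (-13.93, -44.76).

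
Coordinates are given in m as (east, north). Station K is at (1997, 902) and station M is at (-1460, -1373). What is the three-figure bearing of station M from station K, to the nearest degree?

Δeast = -1460 − 1997 = -3457.00; Δnorth = -1373 − 902 = -2275.00.
Bearing = atan2(Δeast, Δnorth) mod 360° = 236.65° ≈ 237°.

237°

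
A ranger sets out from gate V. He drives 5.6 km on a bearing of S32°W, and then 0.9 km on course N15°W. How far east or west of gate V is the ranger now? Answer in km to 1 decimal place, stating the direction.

Leg 1 (S32°W, 5.6 km): east 5.6 sin 212° = -2.97, north 5.6 cos 212° = -4.75
Leg 2 (N15°W, 0.9 km): east 0.9 sin 345° = -0.23, north 0.9 cos 345° = 0.87
Net east component: -3.20 km.

3.2 km west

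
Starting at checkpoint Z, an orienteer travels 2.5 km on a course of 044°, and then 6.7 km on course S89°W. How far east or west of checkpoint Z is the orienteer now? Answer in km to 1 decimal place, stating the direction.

5.0 km west

Leg 1 (044°, 2.5 km): east 2.5 sin 44° = 1.74, north 2.5 cos 44° = 1.80
Leg 2 (S89°W, 6.7 km): east 6.7 sin 269° = -6.70, north 6.7 cos 269° = -0.12
Net east component: -4.96 km.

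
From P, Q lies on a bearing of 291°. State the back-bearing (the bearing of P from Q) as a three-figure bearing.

Back-bearing = 291° − 180° = 111°.

111°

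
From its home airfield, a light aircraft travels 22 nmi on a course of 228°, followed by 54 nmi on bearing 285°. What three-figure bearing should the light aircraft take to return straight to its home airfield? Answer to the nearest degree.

089°

Leg 1 (228°, 22 nmi): east 22 sin 228° = -16.35, north 22 cos 228° = -14.72
Leg 2 (285°, 54 nmi): east 54 sin 285° = -52.16, north 54 cos 285° = 13.98
Net displacement: -68.51 east, -0.74 north. Direction back to start is (68.51, 0.74): bearing = atan2(68.51, 0.74) mod 360° = 89.38° ≈ 089°.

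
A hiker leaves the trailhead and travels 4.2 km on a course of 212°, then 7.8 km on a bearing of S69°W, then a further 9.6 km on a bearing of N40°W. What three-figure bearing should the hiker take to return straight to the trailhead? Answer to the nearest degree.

094°

Leg 1 (212°, 4.2 km): east 4.2 sin 212° = -2.23, north 4.2 cos 212° = -3.56
Leg 2 (S69°W, 7.8 km): east 7.8 sin 249° = -7.28, north 7.8 cos 249° = -2.80
Leg 3 (N40°W, 9.6 km): east 9.6 sin 320° = -6.17, north 9.6 cos 320° = 7.35
Net displacement: -15.68 east, 1.00 north. Direction back to start is (15.68, -1.00): bearing = atan2(15.68, -1.00) mod 360° = 93.64° ≈ 094°.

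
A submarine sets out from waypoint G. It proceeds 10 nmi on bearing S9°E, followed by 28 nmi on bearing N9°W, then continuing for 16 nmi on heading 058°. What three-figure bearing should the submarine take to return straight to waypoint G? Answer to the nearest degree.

Leg 1 (S9°E, 10 nmi): east 10 sin 171° = 1.56, north 10 cos 171° = -9.88
Leg 2 (N9°W, 28 nmi): east 28 sin 351° = -4.38, north 28 cos 351° = 27.66
Leg 3 (058°, 16 nmi): east 16 sin 58° = 13.57, north 16 cos 58° = 8.48
Net displacement: 10.75 east, 26.26 north. Direction back to start is (-10.75, -26.26): bearing = atan2(-10.75, -26.26) mod 360° = 202.27° ≈ 202°.

202°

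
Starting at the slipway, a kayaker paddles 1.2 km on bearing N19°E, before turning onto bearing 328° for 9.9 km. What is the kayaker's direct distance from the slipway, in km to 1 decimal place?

Leg 1 (N19°E, 1.2 km): east 1.2 sin 19° = 0.39, north 1.2 cos 19° = 1.13
Leg 2 (328°, 9.9 km): east 9.9 sin 328° = -5.25, north 9.9 cos 328° = 8.40
Net: -4.86 east, 9.53 north. Distance = √((-4.86)² + (9.53)²) = 10.696 km.

10.7 km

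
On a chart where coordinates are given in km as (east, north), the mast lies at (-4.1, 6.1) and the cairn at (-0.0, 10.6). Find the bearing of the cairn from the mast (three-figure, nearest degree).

042°

Δeast = -0.0 − -4.1 = 4.10; Δnorth = 10.6 − 6.1 = 4.50.
Bearing = atan2(Δeast, Δnorth) mod 360° = 42.34° ≈ 042°.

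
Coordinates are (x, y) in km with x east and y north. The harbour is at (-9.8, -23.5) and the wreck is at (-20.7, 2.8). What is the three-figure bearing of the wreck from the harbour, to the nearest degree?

337°

Δeast = -20.7 − -9.8 = -10.90; Δnorth = 2.8 − -23.5 = 26.30.
Bearing = atan2(Δeast, Δnorth) mod 360° = 337.49° ≈ 337°.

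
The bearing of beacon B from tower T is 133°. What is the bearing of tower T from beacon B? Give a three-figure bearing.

313°

Back-bearing = 133° + 180° = 313°.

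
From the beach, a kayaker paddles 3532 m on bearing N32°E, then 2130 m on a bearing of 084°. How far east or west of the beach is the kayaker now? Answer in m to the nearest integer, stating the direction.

3990 m east

Leg 1 (N32°E, 3532 m): east 3532 sin 32° = 1871.67, north 3532 cos 32° = 2995.31
Leg 2 (084°, 2130 m): east 2130 sin 84° = 2118.33, north 2130 cos 84° = 222.65
Net east component: 3990.01 m.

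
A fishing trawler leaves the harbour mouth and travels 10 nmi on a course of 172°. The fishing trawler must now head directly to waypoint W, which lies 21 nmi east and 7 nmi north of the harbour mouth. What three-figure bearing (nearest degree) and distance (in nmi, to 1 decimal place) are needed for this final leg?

Leg 1 (172°, 10 nmi): east 10 sin 172° = 1.39, north 10 cos 172° = -9.90
Current position: (1.39, -9.90). Target: (21, 7). Remaining: Δeast = 19.61, Δnorth = 16.90.
Bearing = atan2(19.61, 16.90) mod 360° = 49.24°; distance = √((19.61)² + (16.90)²) = 25.888 nmi.

049°, 25.9 nmi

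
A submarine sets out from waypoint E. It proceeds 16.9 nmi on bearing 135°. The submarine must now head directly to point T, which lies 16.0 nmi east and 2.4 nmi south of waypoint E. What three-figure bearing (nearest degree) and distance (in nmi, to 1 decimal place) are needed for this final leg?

Leg 1 (135°, 16.9 nmi): east 16.9 sin 135° = 11.95, north 16.9 cos 135° = -11.95
Current position: (11.95, -11.95). Target: (16.0, -2.4). Remaining: Δeast = 4.05, Δnorth = 9.55.
Bearing = atan2(4.05, 9.55) mod 360° = 22.98°; distance = √((4.05)² + (9.55)²) = 10.373 nmi.

023°, 10.4 nmi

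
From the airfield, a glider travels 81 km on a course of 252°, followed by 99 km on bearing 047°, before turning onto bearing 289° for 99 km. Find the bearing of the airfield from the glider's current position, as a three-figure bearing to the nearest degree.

127°

Leg 1 (252°, 81 km): east 81 sin 252° = -77.04, north 81 cos 252° = -25.03
Leg 2 (047°, 99 km): east 99 sin 47° = 72.40, north 99 cos 47° = 67.52
Leg 3 (289°, 99 km): east 99 sin 289° = -93.61, north 99 cos 289° = 32.23
Net displacement: -98.24 east, 74.72 north. Direction back to start is (98.24, -74.72): bearing = atan2(98.24, -74.72) mod 360° = 127.26° ≈ 127°.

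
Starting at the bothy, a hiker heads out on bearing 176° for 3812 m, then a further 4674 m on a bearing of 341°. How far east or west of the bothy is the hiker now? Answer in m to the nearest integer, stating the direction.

1256 m west

Leg 1 (176°, 3812 m): east 3812 sin 176° = 265.91, north 3812 cos 176° = -3802.71
Leg 2 (341°, 4674 m): east 4674 sin 341° = -1521.71, north 4674 cos 341° = 4419.35
Net east component: -1255.79 m.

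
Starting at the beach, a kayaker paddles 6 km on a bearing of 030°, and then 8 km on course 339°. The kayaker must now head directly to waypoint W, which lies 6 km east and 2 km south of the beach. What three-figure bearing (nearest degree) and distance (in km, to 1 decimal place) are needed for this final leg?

Leg 1 (030°, 6 km): east 6 sin 30° = 3.00, north 6 cos 30° = 5.20
Leg 2 (339°, 8 km): east 8 sin 339° = -2.87, north 8 cos 339° = 7.47
Current position: (0.13, 12.66). Target: (6, -2). Remaining: Δeast = 5.87, Δnorth = -14.66.
Bearing = atan2(5.87, -14.66) mod 360° = 158.20°; distance = √((5.87)² + (-14.66)²) = 15.795 km.

158°, 15.8 km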